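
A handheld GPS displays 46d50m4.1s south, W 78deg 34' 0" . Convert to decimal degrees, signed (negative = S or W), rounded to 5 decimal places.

-46.83447, -78.56667

Latitude: 50′ + 4.1″ = 50.06833′; 46 + 50.06833/60 = 46.834472
S → negative
λ: 78° + 34/60 + 0/3600 = 78 + 0.566667 + 0.000000 = 78.566667
hemisphere W, so the sign is −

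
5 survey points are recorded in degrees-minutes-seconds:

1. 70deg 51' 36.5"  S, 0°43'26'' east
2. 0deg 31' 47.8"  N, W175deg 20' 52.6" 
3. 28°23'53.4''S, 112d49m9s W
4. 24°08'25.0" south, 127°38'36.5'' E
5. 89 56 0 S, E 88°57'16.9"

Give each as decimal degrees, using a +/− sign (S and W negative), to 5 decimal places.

Point 1:
  φ: 51′ + 36.5″ = 51.60833′; 70 + 51.60833/60 = 70.860139
  S → negative
  λ: 43′ + 26″ = 43.43333′; 0 + 43.43333/60 = 0.723889
  E ⇒ keep positive
Point 2:
  Latitude: 0° + 31/60 + 47.8/3600 = 0 + 0.516667 + 0.013278 = 0.529944
  N → positive
  Longitude: 175 + 20/60 + 52.6/3600 = 175.347944
  W ⇒ negate
Point 3:
  Lat: 23′ + 53.4″ = 23.89000′; 28 + 23.89000/60 = 28.398167
  hemisphere S, so the sign is −
  Lon: 112° + 49/60 + 9/3600 = 112 + 0.816667 + 0.002500 = 112.819167
  W → negative
Point 4:
  Lat: 8′ + 25″ = 8.41667′; 24 + 8.41667/60 = 24.140278
  hemisphere S, so the sign is −
  Lon: 127° + 38/60 + 36.5/3600 = 127 + 0.633333 + 0.010139 = 127.643472
  E ⇒ keep positive
Point 5:
  φ: 89° + 56/60 + 0/3600 = 89 + 0.933333 + 0.000000 = 89.933333
  hemisphere S, so the sign is −
  Longitude: 88 + 57/60 + 16.9/3600 = 88.954694
  E → positive

1. -70.86014, 0.72389
2. 0.52994, -175.34794
3. -28.39817, -112.81917
4. -24.14028, 127.64347
5. -89.93333, 88.95469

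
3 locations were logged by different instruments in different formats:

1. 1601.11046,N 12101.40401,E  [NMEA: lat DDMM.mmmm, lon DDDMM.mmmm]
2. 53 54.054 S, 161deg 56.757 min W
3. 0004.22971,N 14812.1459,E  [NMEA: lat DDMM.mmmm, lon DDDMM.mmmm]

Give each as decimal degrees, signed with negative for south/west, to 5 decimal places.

1. 16.01851, 121.02340
2. -53.90090, -161.94595
3. 0.07050, 148.20243

Point 1:
  φ: split at 2 digits → 16° and 1.11046′; 16 + 1.11046/60 = 16.018508
  N → positive
  Longitude: degrees = first 3 digits = 121, minutes = 1.40401; 121 + 1.40401/60 = 121.023400
  E ⇒ keep positive
Point 2:
  Latitude: 54.054′ = 0.900900°; total 53.900900
  hemisphere S, so the sign is −
  Longitude: 161 + 56.757/60 = 161.945950
  hemisphere W, so the sign is −
Point 3:
  Lat: degrees = first 2 digits = 0, minutes = 4.22971; 0 + 4.22971/60 = 0.070495
  N ⇒ keep positive
  λ: degrees = first 3 digits = 148, minutes = 12.1459; 148 + 12.1459/60 = 148.202432
  E → positive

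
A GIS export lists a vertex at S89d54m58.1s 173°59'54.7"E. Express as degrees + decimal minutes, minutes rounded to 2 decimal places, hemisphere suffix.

Lat: seconds/60 = 0.96833; minutes = 54 + 0.96833 = 54.9683
Lon: 59 + 54.7/60 = 59.9117′

89° 54.97′ S, 173° 59.91′ E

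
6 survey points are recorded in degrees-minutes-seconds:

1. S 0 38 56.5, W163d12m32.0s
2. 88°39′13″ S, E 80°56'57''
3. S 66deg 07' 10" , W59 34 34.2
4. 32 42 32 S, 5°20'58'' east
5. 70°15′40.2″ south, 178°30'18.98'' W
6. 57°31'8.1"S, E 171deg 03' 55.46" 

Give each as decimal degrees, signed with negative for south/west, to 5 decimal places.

Point 1:
  Latitude: 38′ + 56.5″ = 38.94167′; 0 + 38.94167/60 = 0.649028
  S ⇒ negate
  Lon: 163 + 12/60 + 32/3600 = 163.208889
  W → negative
Point 2:
  φ: 39′ + 13″ = 39.21667′; 88 + 39.21667/60 = 88.653611
  hemisphere S, so the sign is −
  Longitude: 80 + 56/60 + 57/3600 = 80.949167
  E ⇒ keep positive
Point 3:
  φ: 66° + 7/60 + 10/3600 = 66 + 0.116667 + 0.002778 = 66.119444
  hemisphere S, so the sign is −
  Longitude: 59° + 34/60 + 34.2/3600 = 59 + 0.566667 + 0.009500 = 59.576167
  hemisphere W, so the sign is −
Point 4:
  φ: 32 + 42/60 + 32/3600 = 32.708889
  hemisphere S, so the sign is −
  Longitude: 5° + 20/60 + 58/3600 = 5 + 0.333333 + 0.016111 = 5.349444
  E → positive
Point 5:
  Latitude: 15′ + 40.2″ = 15.67000′; 70 + 15.67000/60 = 70.261167
  S → negative
  Lon: 178 + 30/60 + 18.98/3600 = 178.505272
  W → negative
Point 6:
  φ: 57 + 31/60 + 8.1/3600 = 57.518917
  S → negative
  Lon: 3′ + 55.46″ = 3.92433′; 171 + 3.92433/60 = 171.065406
  E ⇒ keep positive

1. -0.64903, -163.20889
2. -88.65361, 80.94917
3. -66.11944, -59.57617
4. -32.70889, 5.34944
5. -70.26117, -178.50527
6. -57.51892, 171.06541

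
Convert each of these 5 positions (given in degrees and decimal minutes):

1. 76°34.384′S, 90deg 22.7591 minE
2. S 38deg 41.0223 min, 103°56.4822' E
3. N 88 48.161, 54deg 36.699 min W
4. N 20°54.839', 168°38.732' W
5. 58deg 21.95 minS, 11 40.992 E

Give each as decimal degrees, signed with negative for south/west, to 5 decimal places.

1. -76.57307, 90.37932
2. -38.68371, 103.94137
3. 88.80268, -54.61165
4. 20.91398, -168.64553
5. -58.36583, 11.68320

Point 1:
  Latitude: 34.384′ = 0.573067°; total 76.573067
  hemisphere S, so the sign is −
  Lon: 90 + 22.7591/60 = 90.379318
  E → positive
Point 2:
  φ: 41.0223′ = 0.683705°; total 38.683705
  hemisphere S, so the sign is −
  λ: 56.4822′ = 0.941370°; total 103.941370
  E ⇒ keep positive
Point 3:
  Latitude: 48.161′ = 0.802683°; total 88.802683
  N ⇒ keep positive
  Lon: 36.699′ = 0.611650°; total 54.611650
  hemisphere W, so the sign is −
Point 4:
  Latitude: 54.839′ = 0.913983°; total 20.913983
  N → positive
  λ: 168 + 38.732/60 = 168.645533
  W ⇒ negate
Point 5:
  Lat: 21.95′ = 0.365833°; total 58.365833
  S → negative
  Longitude: 11 + 40.992/60 = 11.683200
  E ⇒ keep positive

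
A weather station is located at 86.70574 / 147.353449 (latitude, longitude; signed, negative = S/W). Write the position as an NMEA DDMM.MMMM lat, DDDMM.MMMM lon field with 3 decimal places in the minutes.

Lat: minutes = (86.705740 − 86) × 60 = 42.34440
Longitude: fractional part 0.353449 → 21.20694 minutes

8642.344,N / 14721.207,E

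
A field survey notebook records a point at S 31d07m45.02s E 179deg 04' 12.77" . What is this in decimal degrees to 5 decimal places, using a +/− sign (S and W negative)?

φ: 31 + 7/60 + 45.02/3600 = 31.129172
S ⇒ negate
λ: 179° + 4/60 + 12.77/3600 = 179 + 0.066667 + 0.003547 = 179.070214
E ⇒ keep positive

-31.12917, 179.07021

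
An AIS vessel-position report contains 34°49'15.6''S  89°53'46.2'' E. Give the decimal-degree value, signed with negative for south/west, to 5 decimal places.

Latitude: 34° + 49/60 + 15.6/3600 = 34 + 0.816667 + 0.004333 = 34.821000
S → negative
Longitude: 89° + 53/60 + 46.2/3600 = 89 + 0.883333 + 0.012833 = 89.896167
E ⇒ keep positive

-34.82100, 89.89617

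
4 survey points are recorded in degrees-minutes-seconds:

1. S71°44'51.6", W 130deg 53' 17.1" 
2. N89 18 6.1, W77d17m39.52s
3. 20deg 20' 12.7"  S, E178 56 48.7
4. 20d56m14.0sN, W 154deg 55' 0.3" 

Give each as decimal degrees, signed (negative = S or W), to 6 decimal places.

Point 1:
  φ: 44′ + 51.6″ = 44.86000′; 71 + 44.86000/60 = 71.7476667
  S → negative
  Lon: 130° + 53/60 + 17.1/3600 = 130 + 0.883333 + 0.004750 = 130.8880833
  W ⇒ negate
Point 2:
  Lat: 89° + 18/60 + 6.1/3600 = 89 + 0.300000 + 0.001694 = 89.3016944
  N ⇒ keep positive
  Lon: 17′ + 39.52″ = 17.65867′; 77 + 17.65867/60 = 77.2943111
  W → negative
Point 3:
  Lat: 20 + 20/60 + 12.7/3600 = 20.3368611
  hemisphere S, so the sign is −
  Longitude: 56′ + 48.7″ = 56.81167′; 178 + 56.81167/60 = 178.9468611
  E → positive
Point 4:
  Latitude: 56′ + 14″ = 56.23333′; 20 + 56.23333/60 = 20.9372222
  N → positive
  Lon: 154 + 55/60 + 0.3/3600 = 154.9167500
  W ⇒ negate

1. -71.747667, -130.888083
2. 89.301694, -77.294311
3. -20.336861, 178.946861
4. 20.937222, -154.916750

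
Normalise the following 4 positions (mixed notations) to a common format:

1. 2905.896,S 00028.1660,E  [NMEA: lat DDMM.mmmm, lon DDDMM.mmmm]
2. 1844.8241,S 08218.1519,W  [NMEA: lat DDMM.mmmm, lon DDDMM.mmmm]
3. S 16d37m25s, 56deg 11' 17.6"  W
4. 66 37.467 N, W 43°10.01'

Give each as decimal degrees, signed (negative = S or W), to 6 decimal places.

Point 1:
  φ: degrees = first 2 digits = 29, minutes = 5.896; 29 + 5.896/60 = 29.0982667
  S ⇒ negate
  Lon: split at 3 digits → 000° and 28.166′; 0 + 28.166/60 = 0.4694333
  E → positive
Point 2:
  φ: degrees = first 2 digits = 18, minutes = 44.8241; 18 + 44.8241/60 = 18.7470683
  hemisphere S, so the sign is −
  Lon: degrees = first 3 digits = 82, minutes = 18.1519; 82 + 18.1519/60 = 82.3025317
  W → negative
Point 3:
  Lat: 37′ + 25″ = 37.41667′; 16 + 37.41667/60 = 16.6236111
  S ⇒ negate
  Longitude: 56 + 11/60 + 17.6/3600 = 56.1882222
  W → negative
Point 4:
  φ: 66 + 37.467/60 = 66.6244500
  N ⇒ keep positive
  Longitude: 43 + 10.01/60 = 43.1668333
  W → negative

1. -29.098267, 0.469433
2. -18.747068, -82.302532
3. -16.623611, -56.188222
4. 66.624450, -43.166833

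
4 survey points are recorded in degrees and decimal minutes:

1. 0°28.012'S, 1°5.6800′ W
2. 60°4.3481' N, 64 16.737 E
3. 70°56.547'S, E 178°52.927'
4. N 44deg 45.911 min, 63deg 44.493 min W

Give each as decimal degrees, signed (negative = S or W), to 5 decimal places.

Point 1:
  Lat: 28.012′ = 0.466867°; total 0.466867
  S ⇒ negate
  λ: 5.68′ = 0.094667°; total 1.094667
  W ⇒ negate
Point 2:
  φ: 60 + 4.3481/60 = 60.072468
  N → positive
  Longitude: 16.737′ = 0.278950°; total 64.278950
  E → positive
Point 3:
  φ: 56.547′ = 0.942450°; total 70.942450
  S → negative
  Longitude: 52.927′ = 0.882117°; total 178.882117
  E ⇒ keep positive
Point 4:
  φ: 45.911′ = 0.765183°; total 44.765183
  N ⇒ keep positive
  λ: 63 + 44.493/60 = 63.741550
  W → negative

1. -0.46687, -1.09467
2. 60.07247, 64.27895
3. -70.94245, 178.88212
4. 44.76518, -63.74155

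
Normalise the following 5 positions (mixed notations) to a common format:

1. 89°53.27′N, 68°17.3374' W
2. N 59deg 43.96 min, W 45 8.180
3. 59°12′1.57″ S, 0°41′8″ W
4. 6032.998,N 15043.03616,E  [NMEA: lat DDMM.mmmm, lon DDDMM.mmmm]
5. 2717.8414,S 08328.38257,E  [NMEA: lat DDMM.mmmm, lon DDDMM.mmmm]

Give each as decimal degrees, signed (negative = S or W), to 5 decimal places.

1. 89.88783, -68.28896
2. 59.73267, -45.13633
3. -59.20044, -0.68556
4. 60.54997, 150.71727
5. -27.29736, 83.47304

Point 1:
  φ: 53.27′ = 0.887833°; total 89.887833
  N ⇒ keep positive
  Longitude: 68 + 17.3374/60 = 68.288957
  hemisphere W, so the sign is −
Point 2:
  Lat: 43.96′ = 0.732667°; total 59.732667
  N → positive
  Longitude: 8.18′ = 0.136333°; total 45.136333
  hemisphere W, so the sign is −
Point 3:
  φ: 59 + 12/60 + 1.57/3600 = 59.200436
  S ⇒ negate
  Lon: 0° + 41/60 + 8/3600 = 0 + 0.683333 + 0.002222 = 0.685556
  W → negative
Point 4:
  φ: split at 2 digits → 60° and 32.998′; 60 + 32.998/60 = 60.549967
  N → positive
  λ: split at 3 digits → 150° and 43.03616′; 150 + 43.03616/60 = 150.717269
  E ⇒ keep positive
Point 5:
  φ: split at 2 digits → 27° and 17.8414′; 27 + 17.8414/60 = 27.297357
  S ⇒ negate
  λ: degrees = first 3 digits = 83, minutes = 28.38257; 83 + 28.38257/60 = 83.473043
  E ⇒ keep positive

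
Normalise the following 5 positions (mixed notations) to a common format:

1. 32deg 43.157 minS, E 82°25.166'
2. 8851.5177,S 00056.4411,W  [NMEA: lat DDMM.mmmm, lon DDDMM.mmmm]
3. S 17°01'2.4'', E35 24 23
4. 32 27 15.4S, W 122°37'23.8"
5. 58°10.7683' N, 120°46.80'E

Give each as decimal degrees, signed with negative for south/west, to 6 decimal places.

Point 1:
  Latitude: 32 + 43.157/60 = 32.7192833
  S → negative
  λ: 25.166′ = 0.419433°; total 82.4194333
  E ⇒ keep positive
Point 2:
  Latitude: degrees = first 2 digits = 88, minutes = 51.5177; 88 + 51.5177/60 = 88.8586283
  S → negative
  λ: split at 3 digits → 000° and 56.4411′; 0 + 56.4411/60 = 0.9406850
  hemisphere W, so the sign is −
Point 3:
  φ: 17° + 1/60 + 2.4/3600 = 17 + 0.016667 + 0.000667 = 17.0173333
  hemisphere S, so the sign is −
  Longitude: 35 + 24/60 + 23/3600 = 35.4063889
  E → positive
Point 4:
  Latitude: 32 + 27/60 + 15.4/3600 = 32.4542778
  S ⇒ negate
  λ: 37′ + 23.8″ = 37.39667′; 122 + 37.39667/60 = 122.6232778
  W → negative
Point 5:
  Latitude: 58 + 10.7683/60 = 58.1794717
  N → positive
  λ: 120 + 46.8/60 = 120.7800000
  E ⇒ keep positive

1. -32.719283, 82.419433
2. -88.858628, -0.940685
3. -17.017333, 35.406389
4. -32.454278, -122.623278
5. 58.179472, 120.780000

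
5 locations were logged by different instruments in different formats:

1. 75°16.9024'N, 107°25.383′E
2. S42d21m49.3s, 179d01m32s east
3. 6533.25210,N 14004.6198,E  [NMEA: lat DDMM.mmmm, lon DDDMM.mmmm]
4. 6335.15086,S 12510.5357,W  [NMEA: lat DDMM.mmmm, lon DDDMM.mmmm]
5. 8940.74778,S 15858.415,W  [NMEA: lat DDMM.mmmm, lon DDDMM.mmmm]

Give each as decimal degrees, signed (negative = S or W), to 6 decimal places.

1. 75.281707, 107.423050
2. -42.363694, 179.025556
3. 65.554202, 140.076997
4. -63.585848, -125.175595
5. -89.679130, -158.973583

Point 1:
  Latitude: 75 + 16.9024/60 = 75.2817067
  N ⇒ keep positive
  Lon: 25.383′ = 0.423050°; total 107.4230500
  E ⇒ keep positive
Point 2:
  φ: 42° + 21/60 + 49.3/3600 = 42 + 0.350000 + 0.013694 = 42.3636944
  S ⇒ negate
  λ: 179 + 1/60 + 32/3600 = 179.0255556
  E → positive
Point 3:
  Lat: split at 2 digits → 65° and 33.2521′; 65 + 33.2521/60 = 65.5542017
  N → positive
  Longitude: split at 3 digits → 140° and 4.6198′; 140 + 4.6198/60 = 140.0769967
  E → positive
Point 4:
  φ: degrees = first 2 digits = 63, minutes = 35.15086; 63 + 35.15086/60 = 63.5858477
  hemisphere S, so the sign is −
  Lon: split at 3 digits → 125° and 10.5357′; 125 + 10.5357/60 = 125.1755950
  W ⇒ negate
Point 5:
  Lat: split at 2 digits → 89° and 40.74778′; 89 + 40.74778/60 = 89.6791297
  S ⇒ negate
  λ: degrees = first 3 digits = 158, minutes = 58.415; 158 + 58.415/60 = 158.9735833
  W ⇒ negate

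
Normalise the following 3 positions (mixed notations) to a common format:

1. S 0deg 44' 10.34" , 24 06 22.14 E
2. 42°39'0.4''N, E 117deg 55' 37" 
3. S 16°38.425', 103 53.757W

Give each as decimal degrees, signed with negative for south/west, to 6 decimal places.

1. -0.736206, 24.106150
2. 42.650111, 117.926944
3. -16.640417, -103.895950

Point 1:
  φ: 0° + 44/60 + 10.34/3600 = 0 + 0.733333 + 0.002872 = 0.7362056
  S ⇒ negate
  Longitude: 24° + 6/60 + 22.14/3600 = 24 + 0.100000 + 0.006150 = 24.1061500
  E ⇒ keep positive
Point 2:
  Lat: 39′ + 0.4″ = 39.00667′; 42 + 39.00667/60 = 42.6501111
  N → positive
  Longitude: 117° + 55/60 + 37/3600 = 117 + 0.916667 + 0.010278 = 117.9269444
  E → positive
Point 3:
  Lat: 38.425′ = 0.640417°; total 16.6404167
  hemisphere S, so the sign is −
  Longitude: 53.757′ = 0.895950°; total 103.8959500
  W ⇒ negate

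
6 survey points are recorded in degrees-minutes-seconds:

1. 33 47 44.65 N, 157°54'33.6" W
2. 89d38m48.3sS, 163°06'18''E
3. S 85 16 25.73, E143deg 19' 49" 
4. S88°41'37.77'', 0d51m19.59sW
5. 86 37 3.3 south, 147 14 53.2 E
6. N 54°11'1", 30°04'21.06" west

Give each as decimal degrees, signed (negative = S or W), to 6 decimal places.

1. 33.795736, -157.909333
2. -89.646750, 163.105000
3. -85.273814, 143.330278
4. -88.693825, -0.855442
5. -86.617583, 147.248111
6. 54.183611, -30.072517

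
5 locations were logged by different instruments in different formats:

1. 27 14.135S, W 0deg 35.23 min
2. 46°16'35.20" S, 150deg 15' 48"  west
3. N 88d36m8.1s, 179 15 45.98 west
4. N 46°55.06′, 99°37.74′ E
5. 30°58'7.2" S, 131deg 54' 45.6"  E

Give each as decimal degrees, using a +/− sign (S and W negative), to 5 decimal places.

Point 1:
  Lat: 14.135′ = 0.235583°; total 27.235583
  hemisphere S, so the sign is −
  Lon: 0 + 35.23/60 = 0.587167
  hemisphere W, so the sign is −
Point 2:
  φ: 46 + 16/60 + 35.2/3600 = 46.276444
  S → negative
  λ: 150° + 15/60 + 48/3600 = 150 + 0.250000 + 0.013333 = 150.263333
  hemisphere W, so the sign is −
Point 3:
  φ: 88° + 36/60 + 8.1/3600 = 88 + 0.600000 + 0.002250 = 88.602250
  N ⇒ keep positive
  λ: 179 + 15/60 + 45.98/3600 = 179.262772
  W ⇒ negate
Point 4:
  φ: 46 + 55.06/60 = 46.917667
  N → positive
  Lon: 99 + 37.74/60 = 99.629000
  E ⇒ keep positive
Point 5:
  Lat: 30° + 58/60 + 7.2/3600 = 30 + 0.966667 + 0.002000 = 30.968667
  hemisphere S, so the sign is −
  Lon: 131 + 54/60 + 45.6/3600 = 131.912667
  E → positive

1. -27.23558, -0.58717
2. -46.27644, -150.26333
3. 88.60225, -179.26277
4. 46.91767, 99.62900
5. -30.96867, 131.91267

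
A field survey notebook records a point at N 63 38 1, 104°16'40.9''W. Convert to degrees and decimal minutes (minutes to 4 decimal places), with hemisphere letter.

63° 38.0167′ N, 104° 16.6817′ W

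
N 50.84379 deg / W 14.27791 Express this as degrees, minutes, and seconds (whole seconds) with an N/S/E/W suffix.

50°50′38″ N, 14°16′40″ W

Latitude: 0.843790 × 60 = 50.62740′ → 50′, remainder × 60 = 37.64″
Lon: whole degrees 14; 16.67460′ → 16′ and 40.48″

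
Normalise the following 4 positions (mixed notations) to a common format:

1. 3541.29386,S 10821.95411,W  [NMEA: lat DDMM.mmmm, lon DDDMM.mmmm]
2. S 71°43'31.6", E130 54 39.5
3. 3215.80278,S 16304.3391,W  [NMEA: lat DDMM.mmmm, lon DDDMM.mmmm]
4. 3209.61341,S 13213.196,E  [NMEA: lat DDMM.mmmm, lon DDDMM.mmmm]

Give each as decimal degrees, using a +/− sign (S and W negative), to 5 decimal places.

1. -35.68823, -108.36590
2. -71.72544, 130.91097
3. -32.26338, -163.07232
4. -32.16022, 132.21993

Point 1:
  φ: degrees = first 2 digits = 35, minutes = 41.29386; 35 + 41.29386/60 = 35.688231
  S → negative
  Lon: split at 3 digits → 108° and 21.95411′; 108 + 21.95411/60 = 108.365902
  W → negative
Point 2:
  Lat: 71° + 43/60 + 31.6/3600 = 71 + 0.716667 + 0.008778 = 71.725444
  S ⇒ negate
  Lon: 130 + 54/60 + 39.5/3600 = 130.910972
  E → positive
Point 3:
  φ: degrees = first 2 digits = 32, minutes = 15.80278; 32 + 15.80278/60 = 32.263380
  S ⇒ negate
  Lon: degrees = first 3 digits = 163, minutes = 4.3391; 163 + 4.3391/60 = 163.072318
  W ⇒ negate
Point 4:
  φ: degrees = first 2 digits = 32, minutes = 9.61341; 32 + 9.61341/60 = 32.160224
  S → negative
  Lon: split at 3 digits → 132° and 13.196′; 132 + 13.196/60 = 132.219933
  E → positive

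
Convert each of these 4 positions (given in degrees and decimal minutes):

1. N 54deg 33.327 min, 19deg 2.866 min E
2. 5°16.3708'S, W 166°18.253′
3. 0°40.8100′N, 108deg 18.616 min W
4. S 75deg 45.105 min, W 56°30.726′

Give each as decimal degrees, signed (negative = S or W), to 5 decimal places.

Point 1:
  φ: 33.327′ = 0.555450°; total 54.555450
  N → positive
  λ: 2.866′ = 0.047767°; total 19.047767
  E ⇒ keep positive
Point 2:
  Lat: 5 + 16.3708/60 = 5.272847
  S → negative
  Longitude: 166 + 18.253/60 = 166.304217
  hemisphere W, so the sign is −
Point 3:
  φ: 40.81′ = 0.680167°; total 0.680167
  N ⇒ keep positive
  λ: 18.616′ = 0.310267°; total 108.310267
  hemisphere W, so the sign is −
Point 4:
  Lat: 75 + 45.105/60 = 75.751750
  S → negative
  λ: 30.726′ = 0.512100°; total 56.512100
  W → negative

1. 54.55545, 19.04777
2. -5.27285, -166.30422
3. 0.68017, -108.31027
4. -75.75175, -56.51210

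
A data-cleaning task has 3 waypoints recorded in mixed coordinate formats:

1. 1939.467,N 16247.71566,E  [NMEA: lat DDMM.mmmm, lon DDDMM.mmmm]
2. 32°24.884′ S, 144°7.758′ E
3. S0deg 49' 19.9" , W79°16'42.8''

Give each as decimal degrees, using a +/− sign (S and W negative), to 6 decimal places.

1. 19.657783, 162.795261
2. -32.414733, 144.129300
3. -0.822194, -79.278556

Point 1:
  φ: degrees = first 2 digits = 19, minutes = 39.467; 19 + 39.467/60 = 19.6577833
  N → positive
  λ: split at 3 digits → 162° and 47.71566′; 162 + 47.71566/60 = 162.7952610
  E ⇒ keep positive
Point 2:
  Lat: 24.884′ = 0.414733°; total 32.4147333
  S ⇒ negate
  Lon: 144 + 7.758/60 = 144.1293000
  E → positive
Point 3:
  Latitude: 0 + 49/60 + 19.9/3600 = 0.8221944
  S → negative
  Lon: 16′ + 42.8″ = 16.71333′; 79 + 16.71333/60 = 79.2785556
  W ⇒ negate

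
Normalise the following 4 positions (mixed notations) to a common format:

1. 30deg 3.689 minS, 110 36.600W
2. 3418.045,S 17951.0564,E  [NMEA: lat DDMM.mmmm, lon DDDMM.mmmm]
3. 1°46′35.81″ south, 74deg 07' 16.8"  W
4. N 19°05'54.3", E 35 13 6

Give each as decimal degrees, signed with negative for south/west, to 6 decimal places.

Point 1:
  Lat: 30 + 3.689/60 = 30.0614833
  hemisphere S, so the sign is −
  λ: 110 + 36.6/60 = 110.6100000
  W ⇒ negate
Point 2:
  φ: split at 2 digits → 34° and 18.045′; 34 + 18.045/60 = 34.3007500
  S → negative
  λ: degrees = first 3 digits = 179, minutes = 51.0564; 179 + 51.0564/60 = 179.8509400
  E ⇒ keep positive
Point 3:
  Latitude: 1 + 46/60 + 35.81/3600 = 1.7766139
  S ⇒ negate
  Lon: 74° + 7/60 + 16.8/3600 = 74 + 0.116667 + 0.004667 = 74.1213333
  W ⇒ negate
Point 4:
  Latitude: 19° + 5/60 + 54.3/3600 = 19 + 0.083333 + 0.015083 = 19.0984167
  N ⇒ keep positive
  Longitude: 35 + 13/60 + 6/3600 = 35.2183333
  E → positive

1. -30.061483, -110.610000
2. -34.300750, 179.850940
3. -1.776614, -74.121333
4. 19.098417, 35.218333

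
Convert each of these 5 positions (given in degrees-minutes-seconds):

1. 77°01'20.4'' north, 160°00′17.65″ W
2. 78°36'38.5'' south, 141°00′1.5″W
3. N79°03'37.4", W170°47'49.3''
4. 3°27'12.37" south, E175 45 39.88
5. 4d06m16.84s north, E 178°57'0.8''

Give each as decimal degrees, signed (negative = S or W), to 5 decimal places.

Point 1:
  Lat: 77 + 1/60 + 20.4/3600 = 77.022333
  N ⇒ keep positive
  Lon: 160° + 0/60 + 17.65/3600 = 160 + 0.000000 + 0.004903 = 160.004903
  W ⇒ negate
Point 2:
  φ: 78° + 36/60 + 38.5/3600 = 78 + 0.600000 + 0.010694 = 78.610694
  S ⇒ negate
  Longitude: 141° + 0/60 + 1.5/3600 = 141 + 0.000000 + 0.000417 = 141.000417
  hemisphere W, so the sign is −
Point 3:
  Lat: 79° + 3/60 + 37.4/3600 = 79 + 0.050000 + 0.010389 = 79.060389
  N ⇒ keep positive
  Lon: 47′ + 49.3″ = 47.82167′; 170 + 47.82167/60 = 170.797028
  W ⇒ negate
Point 4:
  Lat: 3° + 27/60 + 12.37/3600 = 3 + 0.450000 + 0.003436 = 3.453436
  S ⇒ negate
  λ: 175° + 45/60 + 39.88/3600 = 175 + 0.750000 + 0.011078 = 175.761078
  E ⇒ keep positive
Point 5:
  Lat: 6′ + 16.84″ = 6.28067′; 4 + 6.28067/60 = 4.104678
  N ⇒ keep positive
  Longitude: 178° + 57/60 + 0.8/3600 = 178 + 0.950000 + 0.000222 = 178.950222
  E → positive

1. 77.02233, -160.00490
2. -78.61069, -141.00042
3. 79.06039, -170.79703
4. -3.45344, 175.76108
5. 4.10468, 178.95022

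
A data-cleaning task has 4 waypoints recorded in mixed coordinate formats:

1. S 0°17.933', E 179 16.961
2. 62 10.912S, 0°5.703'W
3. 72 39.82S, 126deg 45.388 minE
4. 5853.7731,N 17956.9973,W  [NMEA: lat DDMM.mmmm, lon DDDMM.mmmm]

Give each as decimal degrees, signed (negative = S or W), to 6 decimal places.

1. -0.298883, 179.282683
2. -62.181867, -0.095050
3. -72.663667, 126.756467
4. 58.896218, -179.949955

Point 1:
  φ: 17.933′ = 0.298883°; total 0.2988833
  S ⇒ negate
  Lon: 16.961′ = 0.282683°; total 179.2826833
  E → positive
Point 2:
  Latitude: 62 + 10.912/60 = 62.1818667
  S → negative
  Longitude: 5.703′ = 0.095050°; total 0.0950500
  W ⇒ negate
Point 3:
  φ: 72 + 39.82/60 = 72.6636667
  S ⇒ negate
  Longitude: 45.388′ = 0.756467°; total 126.7564667
  E ⇒ keep positive
Point 4:
  Latitude: degrees = first 2 digits = 58, minutes = 53.7731; 58 + 53.7731/60 = 58.8962183
  N ⇒ keep positive
  λ: split at 3 digits → 179° and 56.9973′; 179 + 56.9973/60 = 179.9499550
  hemisphere W, so the sign is −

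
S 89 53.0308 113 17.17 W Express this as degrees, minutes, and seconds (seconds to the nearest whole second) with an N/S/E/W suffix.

Latitude: fractional minutes 0.03080 × 60 = 1.85″
Lon: 17.17000′ → 17′ and 0.17000 × 60 = 10.20″

89°53′2″ S, 113°17′10″ W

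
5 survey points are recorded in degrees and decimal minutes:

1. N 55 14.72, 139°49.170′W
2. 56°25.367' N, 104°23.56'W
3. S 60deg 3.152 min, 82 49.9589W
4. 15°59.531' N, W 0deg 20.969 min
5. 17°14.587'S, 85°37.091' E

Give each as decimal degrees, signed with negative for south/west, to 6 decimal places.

Point 1:
  φ: 55 + 14.72/60 = 55.2453333
  N ⇒ keep positive
  Longitude: 49.17′ = 0.819500°; total 139.8195000
  W → negative
Point 2:
  φ: 56 + 25.367/60 = 56.4227833
  N ⇒ keep positive
  Longitude: 104 + 23.56/60 = 104.3926667
  W ⇒ negate
Point 3:
  Lat: 60 + 3.152/60 = 60.0525333
  hemisphere S, so the sign is −
  Lon: 49.9589′ = 0.832648°; total 82.8326483
  W → negative
Point 4:
  Lat: 15 + 59.531/60 = 15.9921833
  N ⇒ keep positive
  Longitude: 0 + 20.969/60 = 0.3494833
  hemisphere W, so the sign is −
Point 5:
  Latitude: 14.587′ = 0.243117°; total 17.2431167
  hemisphere S, so the sign is −
  Longitude: 85 + 37.091/60 = 85.6181833
  E → positive

1. 55.245333, -139.819500
2. 56.422783, -104.392667
3. -60.052533, -82.832648
4. 15.992183, -0.349483
5. -17.243117, 85.618183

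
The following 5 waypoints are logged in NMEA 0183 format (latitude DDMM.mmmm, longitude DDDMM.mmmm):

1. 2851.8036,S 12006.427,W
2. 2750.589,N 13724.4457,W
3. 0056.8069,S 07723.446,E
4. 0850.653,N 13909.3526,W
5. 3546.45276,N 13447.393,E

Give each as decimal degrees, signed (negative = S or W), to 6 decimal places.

1. -28.863393, -120.107117
2. 27.843150, -137.407428
3. -0.946782, 77.390767
4. 8.844217, -139.155877
5. 35.774213, 134.789883

Point 1:
  Lat: split at 2 digits → 28° and 51.8036′; 28 + 51.8036/60 = 28.8633933
  hemisphere S, so the sign is −
  λ: degrees = first 3 digits = 120, minutes = 6.427; 120 + 6.427/60 = 120.1071167
  W → negative
Point 2:
  Latitude: split at 2 digits → 27° and 50.589′; 27 + 50.589/60 = 27.8431500
  N → positive
  Longitude: degrees = first 3 digits = 137, minutes = 24.4457; 137 + 24.4457/60 = 137.4074283
  W ⇒ negate
Point 3:
  Lat: degrees = first 2 digits = 0, minutes = 56.8069; 0 + 56.8069/60 = 0.9467817
  S → negative
  Longitude: degrees = first 3 digits = 77, minutes = 23.446; 77 + 23.446/60 = 77.3907667
  E ⇒ keep positive
Point 4:
  Lat: degrees = first 2 digits = 8, minutes = 50.653; 8 + 50.653/60 = 8.8442167
  N → positive
  λ: degrees = first 3 digits = 139, minutes = 9.3526; 139 + 9.3526/60 = 139.1558767
  hemisphere W, so the sign is −
Point 5:
  φ: split at 2 digits → 35° and 46.45276′; 35 + 46.45276/60 = 35.7742127
  N → positive
  λ: degrees = first 3 digits = 134, minutes = 47.393; 134 + 47.393/60 = 134.7898833
  E ⇒ keep positive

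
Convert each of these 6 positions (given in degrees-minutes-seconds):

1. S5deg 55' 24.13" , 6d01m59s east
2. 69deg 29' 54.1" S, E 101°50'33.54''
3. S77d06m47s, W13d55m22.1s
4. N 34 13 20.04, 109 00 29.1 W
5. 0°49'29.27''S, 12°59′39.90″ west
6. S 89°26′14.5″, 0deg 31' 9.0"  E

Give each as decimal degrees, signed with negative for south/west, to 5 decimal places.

Point 1:
  Lat: 5° + 55/60 + 24.13/3600 = 5 + 0.916667 + 0.006703 = 5.923369
  S → negative
  λ: 1′ + 59″ = 1.98333′; 6 + 1.98333/60 = 6.033056
  E ⇒ keep positive
Point 2:
  φ: 69 + 29/60 + 54.1/3600 = 69.498361
  hemisphere S, so the sign is −
  Lon: 101° + 50/60 + 33.54/3600 = 101 + 0.833333 + 0.009317 = 101.842650
  E ⇒ keep positive
Point 3:
  Latitude: 6′ + 47″ = 6.78333′; 77 + 6.78333/60 = 77.113056
  S ⇒ negate
  Longitude: 13° + 55/60 + 22.1/3600 = 13 + 0.916667 + 0.006139 = 13.922806
  W ⇒ negate
Point 4:
  Lat: 34° + 13/60 + 20.04/3600 = 34 + 0.216667 + 0.005567 = 34.222233
  N ⇒ keep positive
  Lon: 0′ + 29.1″ = 0.48500′; 109 + 0.48500/60 = 109.008083
  W → negative
Point 5:
  Latitude: 0° + 49/60 + 29.27/3600 = 0 + 0.816667 + 0.008131 = 0.824797
  S → negative
  Longitude: 59′ + 39.9″ = 59.66500′; 12 + 59.66500/60 = 12.994417
  W ⇒ negate
Point 6:
  φ: 89° + 26/60 + 14.5/3600 = 89 + 0.433333 + 0.004028 = 89.437361
  S ⇒ negate
  Longitude: 31′ + 9″ = 31.15000′; 0 + 31.15000/60 = 0.519167
  E → positive

1. -5.92337, 6.03306
2. -69.49836, 101.84265
3. -77.11306, -13.92281
4. 34.22223, -109.00808
5. -0.82480, -12.99442
6. -89.43736, 0.51917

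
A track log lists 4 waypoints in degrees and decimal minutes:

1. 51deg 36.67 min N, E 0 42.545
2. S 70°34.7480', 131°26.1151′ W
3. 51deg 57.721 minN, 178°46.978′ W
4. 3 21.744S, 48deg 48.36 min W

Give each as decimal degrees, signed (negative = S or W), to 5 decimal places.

Point 1:
  φ: 51 + 36.67/60 = 51.611167
  N ⇒ keep positive
  λ: 42.545′ = 0.709083°; total 0.709083
  E → positive
Point 2:
  Latitude: 34.748′ = 0.579133°; total 70.579133
  S ⇒ negate
  Lon: 131 + 26.1151/60 = 131.435252
  hemisphere W, so the sign is −
Point 3:
  Latitude: 57.721′ = 0.962017°; total 51.962017
  N → positive
  Longitude: 46.978′ = 0.782967°; total 178.782967
  hemisphere W, so the sign is −
Point 4:
  Latitude: 21.744′ = 0.362400°; total 3.362400
  S ⇒ negate
  λ: 48.36′ = 0.806000°; total 48.806000
  W → negative

1. 51.61117, 0.70908
2. -70.57913, -131.43525
3. 51.96202, -178.78297
4. -3.36240, -48.80600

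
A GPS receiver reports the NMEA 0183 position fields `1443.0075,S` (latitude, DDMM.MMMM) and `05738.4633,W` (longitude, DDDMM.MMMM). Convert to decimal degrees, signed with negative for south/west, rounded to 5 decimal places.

Lat: degrees = first 2 digits = 14, minutes = 43.0075; 14 + 43.0075/60 = 14.716792
S → negative
Lon: degrees = first 3 digits = 57, minutes = 38.4633; 57 + 38.4633/60 = 57.641055
W ⇒ negate

-14.71679, -57.64106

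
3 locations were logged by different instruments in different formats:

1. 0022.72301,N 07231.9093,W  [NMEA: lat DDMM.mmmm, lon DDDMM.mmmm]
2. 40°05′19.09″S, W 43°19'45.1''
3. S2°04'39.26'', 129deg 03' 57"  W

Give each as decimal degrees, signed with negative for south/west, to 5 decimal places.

1. 0.37872, -72.53182
2. -40.08864, -43.32919
3. -2.07757, -129.06583

Point 1:
  φ: degrees = first 2 digits = 0, minutes = 22.72301; 0 + 22.72301/60 = 0.378717
  N ⇒ keep positive
  Longitude: split at 3 digits → 072° and 31.9093′; 72 + 31.9093/60 = 72.531822
  W ⇒ negate
Point 2:
  Lat: 40° + 5/60 + 19.09/3600 = 40 + 0.083333 + 0.005303 = 40.088636
  S ⇒ negate
  Longitude: 43° + 19/60 + 45.1/3600 = 43 + 0.316667 + 0.012528 = 43.329194
  hemisphere W, so the sign is −
Point 3:
  Lat: 2° + 4/60 + 39.26/3600 = 2 + 0.066667 + 0.010906 = 2.077572
  S → negative
  Lon: 129° + 3/60 + 57/3600 = 129 + 0.050000 + 0.015833 = 129.065833
  hemisphere W, so the sign is −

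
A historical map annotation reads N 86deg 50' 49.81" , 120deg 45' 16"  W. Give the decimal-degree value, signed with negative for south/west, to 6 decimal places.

Latitude: 50′ + 49.81″ = 50.83017′; 86 + 50.83017/60 = 86.8471694
N → positive
λ: 45′ + 16″ = 45.26667′; 120 + 45.26667/60 = 120.7544444
W → negative

86.847169, -120.754444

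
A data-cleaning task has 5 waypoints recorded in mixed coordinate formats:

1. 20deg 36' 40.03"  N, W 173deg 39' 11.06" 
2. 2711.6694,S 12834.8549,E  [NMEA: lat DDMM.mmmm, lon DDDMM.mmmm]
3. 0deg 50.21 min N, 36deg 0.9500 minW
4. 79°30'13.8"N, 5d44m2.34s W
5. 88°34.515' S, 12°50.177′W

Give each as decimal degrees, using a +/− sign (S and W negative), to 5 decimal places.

1. 20.61112, -173.65307
2. -27.19449, 128.58092
3. 0.83683, -36.01583
4. 79.50383, -5.73398
5. -88.57525, -12.83628

Point 1:
  φ: 20° + 36/60 + 40.03/3600 = 20 + 0.600000 + 0.011119 = 20.611119
  N ⇒ keep positive
  λ: 173 + 39/60 + 11.06/3600 = 173.653072
  W → negative
Point 2:
  Latitude: degrees = first 2 digits = 27, minutes = 11.6694; 27 + 11.6694/60 = 27.194490
  S → negative
  Lon: split at 3 digits → 128° and 34.8549′; 128 + 34.8549/60 = 128.580915
  E → positive
Point 3:
  Lat: 50.21′ = 0.836833°; total 0.836833
  N → positive
  λ: 0.95′ = 0.015833°; total 36.015833
  W → negative
Point 4:
  φ: 79 + 30/60 + 13.8/3600 = 79.503833
  N ⇒ keep positive
  Lon: 44′ + 2.34″ = 44.03900′; 5 + 44.03900/60 = 5.733983
  hemisphere W, so the sign is −
Point 5:
  φ: 34.515′ = 0.575250°; total 88.575250
  S ⇒ negate
  Longitude: 50.177′ = 0.836283°; total 12.836283
  hemisphere W, so the sign is −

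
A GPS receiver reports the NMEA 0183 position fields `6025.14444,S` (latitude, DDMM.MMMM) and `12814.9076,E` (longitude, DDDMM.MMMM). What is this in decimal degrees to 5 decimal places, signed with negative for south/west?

-60.41907, 128.24846

Latitude: split at 2 digits → 60° and 25.14444′; 60 + 25.14444/60 = 60.419074
S ⇒ negate
λ: degrees = first 3 digits = 128, minutes = 14.9076; 128 + 14.9076/60 = 128.248460
E ⇒ keep positive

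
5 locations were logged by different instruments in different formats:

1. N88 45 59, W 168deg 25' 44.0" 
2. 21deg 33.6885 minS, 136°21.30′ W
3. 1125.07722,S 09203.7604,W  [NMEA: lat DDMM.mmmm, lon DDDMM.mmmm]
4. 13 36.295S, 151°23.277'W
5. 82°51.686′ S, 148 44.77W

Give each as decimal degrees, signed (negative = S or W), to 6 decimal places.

Point 1:
  Latitude: 45′ + 59″ = 45.98333′; 88 + 45.98333/60 = 88.7663889
  N → positive
  Lon: 168 + 25/60 + 44/3600 = 168.4288889
  W ⇒ negate
Point 2:
  φ: 33.6885′ = 0.561475°; total 21.5614750
  hemisphere S, so the sign is −
  Longitude: 21.3′ = 0.355000°; total 136.3550000
  W → negative
Point 3:
  φ: split at 2 digits → 11° and 25.07722′; 11 + 25.07722/60 = 11.4179537
  S → negative
  λ: degrees = first 3 digits = 92, minutes = 3.7604; 92 + 3.7604/60 = 92.0626733
  hemisphere W, so the sign is −
Point 4:
  Lat: 13 + 36.295/60 = 13.6049167
  S → negative
  Longitude: 151 + 23.277/60 = 151.3879500
  W ⇒ negate
Point 5:
  Latitude: 82 + 51.686/60 = 82.8614333
  hemisphere S, so the sign is −
  Lon: 148 + 44.77/60 = 148.7461667
  W ⇒ negate

1. 88.766389, -168.428889
2. -21.561475, -136.355000
3. -11.417954, -92.062673
4. -13.604917, -151.387950
5. -82.861433, -148.746167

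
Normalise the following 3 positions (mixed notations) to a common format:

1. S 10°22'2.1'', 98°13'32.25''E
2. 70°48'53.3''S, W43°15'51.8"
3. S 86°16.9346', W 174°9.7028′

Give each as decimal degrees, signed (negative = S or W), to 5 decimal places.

1. -10.36725, 98.22563
2. -70.81481, -43.26439
3. -86.28224, -174.16171

Point 1:
  Lat: 10° + 22/60 + 2.1/3600 = 10 + 0.366667 + 0.000583 = 10.367250
  hemisphere S, so the sign is −
  Lon: 98 + 13/60 + 32.25/3600 = 98.225625
  E → positive
Point 2:
  φ: 70° + 48/60 + 53.3/3600 = 70 + 0.800000 + 0.014806 = 70.814806
  hemisphere S, so the sign is −
  Longitude: 15′ + 51.8″ = 15.86333′; 43 + 15.86333/60 = 43.264389
  W → negative
Point 3:
  Latitude: 86 + 16.9346/60 = 86.282243
  S ⇒ negate
  λ: 9.7028′ = 0.161713°; total 174.161713
  W → negative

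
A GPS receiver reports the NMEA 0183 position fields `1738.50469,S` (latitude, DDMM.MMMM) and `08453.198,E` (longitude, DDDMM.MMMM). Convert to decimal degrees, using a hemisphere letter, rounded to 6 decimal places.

Latitude: degrees = first 2 digits = 17, minutes = 38.50469; 17 + 38.50469/60 = 17.6417448
Longitude: split at 3 digits → 084° and 53.198′; 84 + 53.198/60 = 84.8866333

17.641745° S, 84.886633° E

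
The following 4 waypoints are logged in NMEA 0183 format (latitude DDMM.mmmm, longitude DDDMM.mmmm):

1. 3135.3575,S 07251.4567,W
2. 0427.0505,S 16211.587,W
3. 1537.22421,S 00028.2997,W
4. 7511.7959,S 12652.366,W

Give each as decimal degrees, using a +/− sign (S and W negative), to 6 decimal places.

1. -31.589292, -72.857612
2. -4.450842, -162.193117
3. -15.620404, -0.471662
4. -75.196598, -126.872767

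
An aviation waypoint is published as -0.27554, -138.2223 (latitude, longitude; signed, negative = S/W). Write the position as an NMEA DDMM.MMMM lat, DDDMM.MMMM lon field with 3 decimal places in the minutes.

Latitude is negative → S; |value| = 0.275540
Latitude: fractional part 0.275540 → 16.53240 minutes
Longitude is negative → W; |value| = 138.222300
Lon: fractional part 0.222300 → 13.33800 minutes

0016.532,S / 13813.338,W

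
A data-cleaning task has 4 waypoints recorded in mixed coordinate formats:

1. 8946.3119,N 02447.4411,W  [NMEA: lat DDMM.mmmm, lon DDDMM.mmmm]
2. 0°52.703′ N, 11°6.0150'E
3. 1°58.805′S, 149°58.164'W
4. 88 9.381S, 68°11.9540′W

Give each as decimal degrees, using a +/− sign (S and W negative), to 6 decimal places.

Point 1:
  Lat: split at 2 digits → 89° and 46.3119′; 89 + 46.3119/60 = 89.7718650
  N → positive
  λ: degrees = first 3 digits = 24, minutes = 47.4411; 24 + 47.4411/60 = 24.7906850
  W → negative
Point 2:
  Latitude: 52.703′ = 0.878383°; total 0.8783833
  N ⇒ keep positive
  λ: 11 + 6.015/60 = 11.1002500
  E → positive
Point 3:
  Lat: 58.805′ = 0.980083°; total 1.9800833
  S → negative
  Longitude: 58.164′ = 0.969400°; total 149.9694000
  W → negative
Point 4:
  φ: 88 + 9.381/60 = 88.1563500
  hemisphere S, so the sign is −
  λ: 11.954′ = 0.199233°; total 68.1992333
  hemisphere W, so the sign is −

1. 89.771865, -24.790685
2. 0.878383, 11.100250
3. -1.980083, -149.969400
4. -88.156350, -68.199233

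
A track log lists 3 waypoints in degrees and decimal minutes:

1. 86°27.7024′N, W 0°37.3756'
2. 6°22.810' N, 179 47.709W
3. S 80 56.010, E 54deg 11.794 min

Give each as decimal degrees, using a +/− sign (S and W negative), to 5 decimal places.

1. 86.46171, -0.62293
2. 6.38017, -179.79515
3. -80.93350, 54.19657

Point 1:
  φ: 27.7024′ = 0.461707°; total 86.461707
  N → positive
  Lon: 37.3756′ = 0.622927°; total 0.622927
  hemisphere W, so the sign is −
Point 2:
  Lat: 6 + 22.81/60 = 6.380167
  N ⇒ keep positive
  Lon: 179 + 47.709/60 = 179.795150
  W → negative
Point 3:
  φ: 56.01′ = 0.933500°; total 80.933500
  S ⇒ negate
  Longitude: 54 + 11.794/60 = 54.196567
  E → positive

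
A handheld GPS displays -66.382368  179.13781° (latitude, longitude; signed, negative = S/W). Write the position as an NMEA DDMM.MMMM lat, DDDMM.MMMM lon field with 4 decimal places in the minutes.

6622.9421,S / 17908.2686,E

Latitude is negative → S; |value| = 66.382368
Latitude: fractional part 0.382368 → 22.942080 minutes
Longitude: minutes = (179.137810 − 179) × 60 = 8.268600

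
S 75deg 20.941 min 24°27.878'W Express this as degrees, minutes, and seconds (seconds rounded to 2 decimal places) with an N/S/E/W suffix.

Latitude: 20.94100′ → 20′ and 0.94100 × 60 = 56.4600″
Lon: fractional minutes 0.87800 × 60 = 52.6800″

75°20′56.46″ S, 24°27′52.68″ W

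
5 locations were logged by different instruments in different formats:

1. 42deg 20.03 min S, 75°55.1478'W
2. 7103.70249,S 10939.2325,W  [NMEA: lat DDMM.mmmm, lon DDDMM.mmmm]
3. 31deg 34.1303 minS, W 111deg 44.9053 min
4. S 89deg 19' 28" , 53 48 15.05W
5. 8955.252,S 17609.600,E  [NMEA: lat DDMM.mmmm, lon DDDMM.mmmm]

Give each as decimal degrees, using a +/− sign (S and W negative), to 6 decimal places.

1. -42.333833, -75.919130
2. -71.061708, -109.653875
3. -31.568838, -111.748422
4. -89.324444, -53.804181
5. -89.920867, 176.160000

Point 1:
  Latitude: 42 + 20.03/60 = 42.3338333
  S ⇒ negate
  Lon: 55.1478′ = 0.919130°; total 75.9191300
  hemisphere W, so the sign is −
Point 2:
  φ: degrees = first 2 digits = 71, minutes = 3.70249; 71 + 3.70249/60 = 71.0617082
  S → negative
  λ: split at 3 digits → 109° and 39.2325′; 109 + 39.2325/60 = 109.6538750
  W ⇒ negate
Point 3:
  φ: 31 + 34.1303/60 = 31.5688383
  S ⇒ negate
  λ: 111 + 44.9053/60 = 111.7484217
  W ⇒ negate
Point 4:
  φ: 89 + 19/60 + 28/3600 = 89.3244444
  S → negative
  Longitude: 48′ + 15.05″ = 48.25083′; 53 + 48.25083/60 = 53.8041806
  W ⇒ negate
Point 5:
  Latitude: degrees = first 2 digits = 89, minutes = 55.252; 89 + 55.252/60 = 89.9208667
  S → negative
  Longitude: split at 3 digits → 176° and 9.6′; 176 + 9.6/60 = 176.1600000
  E → positive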